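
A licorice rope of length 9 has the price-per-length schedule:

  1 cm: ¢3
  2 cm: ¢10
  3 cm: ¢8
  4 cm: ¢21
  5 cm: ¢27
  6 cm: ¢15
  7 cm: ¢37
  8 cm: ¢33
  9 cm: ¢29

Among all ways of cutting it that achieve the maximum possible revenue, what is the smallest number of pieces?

2

Build r[k] bottom-up: r[k] = max over allowed piece i of (p[i] + r[k−i]).
r[1] = 3
r[2] = 10
r[3] = 13  (first piece 1, then r[2]=10)
r[4] = 21
r[5] = 27
r[6] = 31  (first piece 2, then r[4]=21)
r[7] = 37  (first piece 2, then r[5]=27)
r[8] = 42  (first piece 4, then r[4]=21)
r[9] = 48  (first piece 4, then r[5]=27)
Maximum revenue is ¢48.
Now minimize piece count subject to staying optimal: for each k, pieces[k] = 1 + min over i with p[i]+r[k−i]=r[k] of pieces[k−i].
pieces[6] = 2
pieces[7] = 1
pieces[8] = 2
pieces[9] = 2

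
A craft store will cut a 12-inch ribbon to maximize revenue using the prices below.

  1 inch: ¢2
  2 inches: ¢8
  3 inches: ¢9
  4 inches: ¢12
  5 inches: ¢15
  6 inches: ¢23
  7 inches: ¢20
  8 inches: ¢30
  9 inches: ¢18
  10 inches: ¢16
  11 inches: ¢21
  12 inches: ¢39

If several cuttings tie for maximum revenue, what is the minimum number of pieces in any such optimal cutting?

6

Consider every possible first cut. r[k] is the best of p[i]+r[k−i] over all sellable i≤k.
r[1] = 2
r[2] = 8
r[3] = 10  (first piece 1, then r[2]=8)
r[4] = 16  (first piece 2, then r[2]=8)
r[5] = 18  (first piece 1, then r[4]=16)
r[6] = 24  (first piece 2, then r[4]=16)
r[7] = 26  (first piece 1, then r[6]=24)
r[8] = 32  (first piece 2, then r[6]=24)
r[9] = 34  (first piece 1, then r[8]=32)
r[10] = 40  (first piece 2, then r[8]=32)
r[11] = 42  (first piece 1, then r[10]=40)
r[12] = 48  (first piece 2, then r[10]=40)
Maximum revenue is ¢48.
Now minimize piece count subject to staying optimal: for each k, pieces[k] = 1 + min over i with p[i]+r[k−i]=r[k] of pieces[k−i].
pieces[9] = 5
pieces[10] = 5
pieces[11] = 6
pieces[12] = 6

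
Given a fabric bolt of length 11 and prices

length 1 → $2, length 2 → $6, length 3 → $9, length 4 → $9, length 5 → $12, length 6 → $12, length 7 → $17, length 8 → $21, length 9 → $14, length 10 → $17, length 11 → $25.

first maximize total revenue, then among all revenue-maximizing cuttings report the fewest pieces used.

Consider every possible first cut. r[k] is the best of p[i]+r[k−i] over all sellable i≤k.
r[1] = 2
r[2] = 6
r[3] = 9
r[4] = 12  (first piece 2, then r[2]=6)
r[5] = 15  (first piece 2, then r[3]=9)
r[6] = 18  (first piece 2, then r[4]=12)
r[7] = 21  (first piece 2, then r[5]=15)
r[8] = 24  (first piece 2, then r[6]=18)
r[9] = 27  (first piece 2, then r[7]=21)
r[10] = 30  (first piece 2, then r[8]=24)
r[11] = 33  (first piece 2, then r[9]=27)
Maximum revenue is $33.
Now minimize piece count subject to staying optimal: for each k, pieces[k] = 1 + min over i with p[i]+r[k−i]=r[k] of pieces[k−i].
pieces[8] = 3
pieces[9] = 3
pieces[10] = 4
pieces[11] = 4

4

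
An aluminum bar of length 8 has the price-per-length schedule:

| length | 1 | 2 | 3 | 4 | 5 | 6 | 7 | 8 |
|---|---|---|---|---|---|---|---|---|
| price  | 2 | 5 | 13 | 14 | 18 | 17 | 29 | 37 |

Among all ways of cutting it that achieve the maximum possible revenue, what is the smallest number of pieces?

Consider every possible first cut. r[k] is the best of p[i]+r[k−i] over all sellable i≤k.
r[1] = 2
r[2] = max(2+2, 5+0) = 5
r[3] = max(2+5, 5+2, 13+0) = 13
r[4] = max(2+13, 5+5, 13+2, 14+0) = 15
r[5] = max(2+15, 5+13, 13+5, 14+2, 18+0) = 18
r[6] = max(2+18, 5+15, 13+13, 14+5, 18+2, 17+0) = 26
r[7] = max(2+26, 5+18, 13+15, …, 17+2, 29+0) = 29
r[8] = max(2+29, 5+26, 13+18, …, 29+2, 37+0) = 37
Maximum revenue is $37.
Now minimize piece count subject to staying optimal: for each k, pieces[k] = 1 + min over i with p[i]+r[k−i]=r[k] of pieces[k−i].
pieces[5] = 1
pieces[6] = 2
pieces[7] = 1
pieces[8] = 1

1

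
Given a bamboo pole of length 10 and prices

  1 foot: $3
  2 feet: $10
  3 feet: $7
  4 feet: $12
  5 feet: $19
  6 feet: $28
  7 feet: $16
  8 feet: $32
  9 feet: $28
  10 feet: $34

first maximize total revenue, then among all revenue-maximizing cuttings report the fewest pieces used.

Let r[k] be the best obtainable value from length k. For each k, try every first piece i and keep the best of price[i] + r[k−i].
r[1] = 3
r[2] = 10
r[3] = 13  (first piece 1, then r[2]=10)
r[4] = 20  (first piece 2, then r[2]=10)
r[5] = 23  (first piece 1, then r[4]=20)
r[6] = 30  (first piece 2, then r[4]=20)
r[7] = 33  (first piece 1, then r[6]=30)
r[8] = 40  (first piece 2, then r[6]=30)
r[9] = 43  (first piece 1, then r[8]=40)
r[10] = 50  (first piece 2, then r[8]=40)
Maximum revenue is $50.
Now minimize piece count subject to staying optimal: for each k, pieces[k] = 1 + min over i with p[i]+r[k−i]=r[k] of pieces[k−i].
pieces[7] = 4
pieces[8] = 4
pieces[9] = 5
pieces[10] = 5

5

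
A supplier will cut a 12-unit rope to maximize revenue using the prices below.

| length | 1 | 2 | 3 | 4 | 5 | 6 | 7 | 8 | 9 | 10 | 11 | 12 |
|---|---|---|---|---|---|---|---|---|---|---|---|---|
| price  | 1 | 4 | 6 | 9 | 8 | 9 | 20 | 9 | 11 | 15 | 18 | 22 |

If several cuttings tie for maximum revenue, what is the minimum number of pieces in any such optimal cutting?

Consider every possible first cut. r[k] is the best of p[i]+r[k−i] over all sellable i≤k.
r[1] = 1
r[2] = max(1+1, 4+0) = 4
r[3] = max(1+4, 4+1, 6+0) = 6
r[4] = max(1+6, 4+4, 6+1, 9+0) = 9
r[5] = max(1+9, 4+6, 6+4, 9+1, 8+0) = 10
r[6] = max(1+10, 4+9, 6+6, 9+4, 8+1, 9+0) = 13
r[7] = max(1+13, 4+10, 6+9, …, 9+1, 20+0) = 20
r[8] = max(1+20, 4+13, 6+10, …, 20+1, 9+0) = 21
r[9] = max(1+21, 4+20, 6+13, …, 9+1, 11+0) = 24
r[10] = max(1+24, 4+21, 6+20, …, 11+1, 15+0) = 26
r[11] = max(1+26, 4+24, 6+21, …, 15+1, 18+0) = 29
r[12] = max(1+29, 4+26, 6+24, …, 18+1, 22+0) = 30
Maximum revenue is $30.
Now minimize piece count subject to staying optimal: for each k, pieces[k] = 1 + min over i with p[i]+r[k−i]=r[k] of pieces[k−i].
pieces[9] = 2
pieces[10] = 2
pieces[11] = 2
pieces[12] = 3

3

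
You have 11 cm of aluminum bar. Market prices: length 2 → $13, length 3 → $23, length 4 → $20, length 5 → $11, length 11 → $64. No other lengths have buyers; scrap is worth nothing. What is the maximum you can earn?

82

Build best[k] bottom-up: best[k] = max over allowed piece i of (p[i] + best[k−i]).
best[1] = 0
best[2] = 13
best[3] = max(13+0, 23+0) = 23
best[4] = max(13+13, 23+0, 20+0) = 26
best[5] = max(13+23, 23+13, 20+0, 11+0) = 36
best[6] = max(13+26, 23+23, 20+13, 11+0) = 46
best[7] = max(13+36, 23+26, 20+23, 11+13) = 49
best[8] = max(13+46, 23+36, 20+26, 11+23) = 59
best[9] = max(13+49, 23+46, 20+36, 11+26) = 69
best[10] = max(13+59, 23+49, 20+46, 11+36) = 72
best[11] = max(13+69, 23+59, 20+49, 11+46, 64+0) = 82
One optimal cutting: 3 + 3 + 3 + 2 → $82.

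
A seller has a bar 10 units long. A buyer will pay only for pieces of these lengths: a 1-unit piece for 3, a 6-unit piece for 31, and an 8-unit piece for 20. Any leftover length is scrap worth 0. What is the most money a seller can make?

43

Consider every possible first cut. r[k] is the best of p[i]+r[k−i] over all sellable i≤k.
r[1] = 3
r[2] = 6  (first piece 1, then r[1]=3)
r[3] = 9  (first piece 1, then r[2]=6)
r[4] = 12  (first piece 1, then r[3]=9)
r[5] = 15  (first piece 1, then r[4]=12)
r[6] = 31
r[7] = 34  (first piece 1, then r[6]=31)
r[8] = 37  (first piece 1, then r[7]=34)
r[9] = 40  (first piece 1, then r[8]=37)
r[10] = 43  (first piece 1, then r[9]=40)
One optimal cutting: 6 + 1 + 1 + 1 + 1 → 43.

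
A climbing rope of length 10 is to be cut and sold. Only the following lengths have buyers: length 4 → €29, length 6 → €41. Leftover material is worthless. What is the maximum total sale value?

70

Consider every possible first cut. best[k] is the best of p[i]+best[k−i] over all sellable i≤k.
best[1] = 0
best[2] = 0
best[3] = 0
best[4] = 29
best[5] = 29
best[6] = max(29+0, 41+0) = 41
best[7] = max(29+0, 41+0) = 41
best[8] = max(29+29, 41+0) = 58
best[9] = max(29+29, 41+0) = 58
best[10] = max(29+41, 41+29) = 70
One optimal cutting: 6 + 4 → €70.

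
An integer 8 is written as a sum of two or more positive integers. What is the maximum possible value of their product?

Let P[k] be the best product for length k (with at least one cut). For each first piece i, the rest contributes max(k−i, P[k−i]).
Small cases: P[2]=1, P[3]=2.
P[4] = 2·max(2,1) = 2·2 = 4
P[5] = 2·max(3,2) = 2·3 = 6
P[6] = 3·max(3,2) = 3·3 = 9
P[7] = 2·max(5,6) = 2·6 = 12
P[8] = 2·max(6,9) = 2·9 = 18
One optimal split: 3 + 3 + 2; product 3·3·2 = 18.

18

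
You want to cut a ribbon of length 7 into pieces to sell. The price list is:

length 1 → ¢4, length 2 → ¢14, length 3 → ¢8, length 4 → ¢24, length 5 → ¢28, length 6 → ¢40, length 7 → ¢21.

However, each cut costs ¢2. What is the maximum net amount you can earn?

42

Build net[k] bottom-up: net[k] = max over allowed piece i of (p[i] + net[k−i]) − 2 per cut.
net[1] = 4
net[2] = 14
net[3] = 16  (first piece 1, then net[2]=14)
net[4] = 26  (first piece 2, then net[2]=14)
net[5] = 28  (first piece 1, then net[4]=26)
net[6] = 40
net[7] = 42  (first piece 1, then net[6]=40)
One optimal plan: pieces 6 + 1 (1 cut) → ¢44 − ¢2 = ¢42.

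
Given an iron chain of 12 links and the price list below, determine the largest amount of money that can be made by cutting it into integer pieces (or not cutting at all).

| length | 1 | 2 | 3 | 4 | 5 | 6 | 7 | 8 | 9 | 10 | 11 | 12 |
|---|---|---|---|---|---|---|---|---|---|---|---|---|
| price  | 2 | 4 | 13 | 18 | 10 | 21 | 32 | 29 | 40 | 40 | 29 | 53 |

Consider every possible first cut. r[k] is the best of p[i]+r[k−i] over all sellable i≤k.
r[1] = 2
r[2] = max(2+2, 4+0) = 4
r[3] = max(2+4, 4+2, 13+0) = 13
r[4] = max(2+13, 4+4, 13+2, 18+0) = 18
r[5] = max(2+18, 4+13, 13+4, 18+2, 10+0) = 20
r[6] = max(2+20, 4+18, 13+13, 18+4, 10+2, 21+0) = 26
r[7] = max(2+26, 4+20, 13+18, …, 21+2, 32+0) = 32
r[8] = max(2+32, 4+26, 13+20, …, 32+2, 29+0) = 36
r[9] = max(2+36, 4+32, 13+26, …, 29+2, 40+0) = 40
r[10] = max(2+40, 4+36, 13+32, …, 40+2, 40+0) = 45
r[11] = max(2+45, 4+40, 13+36, …, 40+2, 29+0) = 50
r[12] = max(2+50, 4+45, 13+40, …, 29+2, 53+0) = 54
One optimal cutting: 4 + 4 + 4 → $18 + $18 + $18 = $54.

54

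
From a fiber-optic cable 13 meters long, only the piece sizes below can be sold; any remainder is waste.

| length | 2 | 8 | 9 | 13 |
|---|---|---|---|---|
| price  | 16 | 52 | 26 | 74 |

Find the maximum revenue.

Consider every possible first cut. best[k] is the best of p[i]+best[k−i] over all sellable i≤k.
best[1] = 0
best[2] = 16
best[3] = 16
best[4] = 32  (first piece 2, then best[2]=16)
best[5] = 32
best[6] = 48  (first piece 2, then best[4]=32)
best[7] = 48
best[8] = 64  (first piece 2, then best[6]=48)
best[9] = 64
best[10] = 80  (first piece 2, then best[8]=64)
best[11] = 80
best[12] = 96  (first piece 2, then best[10]=80)
best[13] = 96
One optimal cutting: pieces 2 + 2 + 2 + 2 + 2 + 2 with 1 meter of scrap → $96.

96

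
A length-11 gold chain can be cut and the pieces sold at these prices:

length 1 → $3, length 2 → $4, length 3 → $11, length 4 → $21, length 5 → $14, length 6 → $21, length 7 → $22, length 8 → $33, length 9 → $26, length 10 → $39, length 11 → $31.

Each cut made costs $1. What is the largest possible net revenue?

Consider every possible first cut. net[k] is the best of p[i]+net[k−i] over all sellable i≤k, charging 1 whenever i<k.
net[1] = 3
net[2] = 5  (first piece 1, then net[1]=3)
net[3] = 11
net[4] = 21
net[5] = 23  (first piece 1, then net[4]=21)
net[6] = 25  (first piece 1, then net[5]=23)
net[7] = 31  (first piece 3, then net[4]=21)
net[8] = 41  (first piece 4, then net[4]=21)
net[9] = 43  (first piece 1, then net[8]=41)
net[10] = 45  (first piece 1, then net[9]=43)
net[11] = 51  (first piece 3, then net[8]=41)
One optimal plan: pieces 4 + 4 + 3 (2 cuts) → $53 − $2 = $51.

51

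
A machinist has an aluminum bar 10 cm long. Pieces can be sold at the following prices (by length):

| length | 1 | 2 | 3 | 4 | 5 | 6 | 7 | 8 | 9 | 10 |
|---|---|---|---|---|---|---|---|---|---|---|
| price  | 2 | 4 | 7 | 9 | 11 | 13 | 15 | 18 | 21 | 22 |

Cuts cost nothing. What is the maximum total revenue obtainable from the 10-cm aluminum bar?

Build R[k] bottom-up: R[k] = max over allowed piece i of (p[i] + R[k−i]).
R[1] = 2
R[2] = 4  (first piece 1, then R[1]=2)
R[3] = 7
R[4] = 9  (first piece 1, then R[3]=7)
R[5] = 11  (first piece 1, then R[4]=9)
R[6] = 14  (first piece 3, then R[3]=7)
R[7] = 16  (first piece 1, then R[6]=14)
R[8] = 18  (first piece 1, then R[7]=16)
R[9] = 21  (first piece 3, then R[6]=14)
R[10] = 23  (first piece 1, then R[9]=21)
One optimal cutting: 3 + 3 + 3 + 1 → $7 + $7 + $7 + $2 = $23.

23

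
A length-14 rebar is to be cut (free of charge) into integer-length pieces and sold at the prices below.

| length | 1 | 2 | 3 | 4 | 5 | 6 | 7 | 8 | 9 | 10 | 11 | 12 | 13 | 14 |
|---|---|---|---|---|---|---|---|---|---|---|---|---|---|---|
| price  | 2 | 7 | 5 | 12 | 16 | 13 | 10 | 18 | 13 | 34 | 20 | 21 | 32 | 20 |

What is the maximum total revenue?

Build r[k] bottom-up: r[k] = max over allowed piece i of (p[i] + r[k−i]).
r[1] = 2
r[2] = max(2+2, 7+0) = 7
r[3] = max(2+7, 7+2, 5+0) = 9
r[4] = max(2+9, 7+7, 5+2, 12+0) = 14
r[5] = max(2+14, 7+9, 5+7, 12+2, 16+0) = 16
r[6] = max(2+16, 7+14, 5+9, 12+7, 16+2, 13+0) = 21
r[7] = max(2+21, 7+16, 5+14, …, 13+2, 10+0) = 23
r[8] = max(2+23, 7+21, 5+16, …, 10+2, 18+0) = 28
r[9] = max(2+28, 7+23, 5+21, …, 18+2, 13+0) = 30
r[10] = max(2+30, 7+28, 5+23, …, 13+2, 34+0) = 35
r[11] = max(2+35, 7+30, 5+28, …, 34+2, 20+0) = 37
r[12] = max(2+37, 7+35, 5+30, …, 20+2, 21+0) = 42
r[13] = max(2+42, 7+37, 5+35, …, 21+2, 32+0) = 44
r[14] = max(2+44, 7+42, 5+37, …, 32+2, 20+0) = 49
One optimal cutting: 2 + 2 + 2 + 2 + 2 + 2 + 2 → ₹7 + ₹7 + ₹7 + ₹7 + ₹7 + ₹7 + ₹7 = ₹49.

49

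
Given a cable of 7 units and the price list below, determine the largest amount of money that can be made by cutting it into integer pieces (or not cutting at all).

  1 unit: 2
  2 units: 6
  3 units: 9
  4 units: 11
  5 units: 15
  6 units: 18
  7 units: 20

Build R[k] bottom-up: R[k] = max over allowed piece i of (p[i] + R[k−i]).
R[1] = 2
R[2] = max(2+2, 6+0) = 6
R[3] = max(2+6, 6+2, 9+0) = 9
R[4] = max(2+9, 6+6, 9+2, 11+0) = 12
R[5] = max(2+12, 6+9, 9+6, 11+2, 15+0) = 15
R[6] = max(2+15, 6+12, 9+9, 11+6, 15+2, 18+0) = 18
R[7] = max(2+18, 6+15, 9+12, …, 18+2, 20+0) = 21
One optimal cutting: 3 + 2 + 2 → 9 + 6 + 6 = 21.

21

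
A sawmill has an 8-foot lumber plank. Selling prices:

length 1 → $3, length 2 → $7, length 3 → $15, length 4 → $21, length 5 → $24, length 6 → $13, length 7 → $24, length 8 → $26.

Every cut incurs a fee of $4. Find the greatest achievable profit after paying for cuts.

38

Build v[k] bottom-up: v[k] = max over allowed piece i of (p[i] + v[k−i]) − 4 per cut.
v[1] = 3
v[2] = 7
v[3] = 15
v[4] = 21
v[5] = 24
v[6] = 26  (first piece 3, then v[3]=15)
v[7] = 32  (first piece 3, then v[4]=21)
v[8] = 38  (first piece 4, then v[4]=21)
One optimal plan: pieces 4 + 4 (1 cut) → $42 − $4 = $38.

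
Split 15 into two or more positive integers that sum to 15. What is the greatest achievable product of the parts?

Define P[k] = max over 1≤i<k of i · max(k−i, P[k−i]); the inner max lets the remainder stay uncut if that's better.
P[2] = 1·max(1,0) = 1·1 = 1
P[3] = 1·max(2,1) = 1·2 = 2
P[4] = 2·max(2,1) = 2·2 = 4
P[5] = 2·max(3,2) = 2·3 = 6
P[6] = 3·max(3,2) = 3·3 = 9
P[7] = 2·max(5,6) = 2·6 = 12
P[8] = 2·max(6,9) = 2·9 = 18
P[9] = 3·max(6,9) = 3·9 = 27
P[10] = 2·max(8,18) = 2·18 = 36
P[11] = 2·max(9,27) = 2·27 = 54
P[12] = 3·max(9,27) = 3·27 = 81
P[13] = 2·max(11,54) = 2·54 = 108
P[14] = 2·max(12,81) = 2·81 = 162
P[15] = 3·max(12,81) = 3·81 = 243
One optimal split: 3 + 3 + 3 + 3 + 3; product 3·3·3·3·3 = 243.

243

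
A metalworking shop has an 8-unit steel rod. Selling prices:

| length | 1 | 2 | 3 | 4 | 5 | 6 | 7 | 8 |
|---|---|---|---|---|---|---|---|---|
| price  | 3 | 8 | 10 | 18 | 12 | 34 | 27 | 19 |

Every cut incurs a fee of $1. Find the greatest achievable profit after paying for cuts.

Let v[k] be the best obtainable value from length k. For each k, try every first piece i and keep the best of price[i] + v[k−i] minus the 1 cut fee when i<k.
v[1] = 3
v[2] = 8
v[3] = 10  (first piece 1, then v[2]=8)
v[4] = 18
v[5] = 20  (first piece 1, then v[4]=18)
v[6] = 34
v[7] = 36  (first piece 1, then v[6]=34)
v[8] = 41  (first piece 2, then v[6]=34)
One optimal plan: pieces 6 + 2 (1 cut) → $42 − $1 = $41.

41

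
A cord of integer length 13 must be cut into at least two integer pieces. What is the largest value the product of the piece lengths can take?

Let P[k] be the best product for length k (with at least one cut). For each first piece i, the rest contributes max(k−i, P[k−i]).
Small cases: P[2]=1, P[3]=2, P[4]=4, P[5]=6, P[6]=9, P[7]=12.
P[8] = 2·max(6,9) = 2·9 = 18
P[9] = 3·max(6,9) = 3·9 = 27
P[10] = 2·max(8,18) = 2·18 = 36
P[11] = 2·max(9,27) = 2·27 = 54
P[12] = 3·max(9,27) = 3·27 = 81
P[13] = 2·max(11,54) = 2·54 = 108
One optimal split: 3 + 3 + 3 + 2 + 2; product 3·3·3·2·2 = 108.

108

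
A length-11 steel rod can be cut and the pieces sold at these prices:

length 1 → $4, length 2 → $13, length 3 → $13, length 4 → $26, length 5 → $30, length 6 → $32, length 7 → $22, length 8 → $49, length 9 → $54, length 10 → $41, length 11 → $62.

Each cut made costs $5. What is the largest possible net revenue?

62

Consider every possible first cut. r[k] is the best of p[i]+r[k−i] over all sellable i≤k, charging 5 whenever i<k.
r[1] = 4
r[2] = max(4+4-5, 13+0) = 13
r[3] = max(4+13-5, 13+4-5, 13+0) = 13
r[4] = max(4+13-5, 13+13-5, 13+4-5, 26+0) = 26
r[5] = max(4+26-5, 13+13-5, 13+13-5, 26+4-5, 30+0) = 30
r[6] = max(4+30-5, 13+26-5, 13+13-5, 26+13-5, 30+4-5, 32+0) = 34
r[7] = max(4+34-5, 13+30-5, 13+26-5, …, 32+4-5, 22+0) = 38
r[8] = max(4+38-5, 13+34-5, 13+30-5, …, 22+4-5, 49+0) = 49
r[9] = max(4+49-5, 13+38-5, 13+34-5, …, 49+4-5, 54+0) = 54
r[10] = max(4+54-5, 13+49-5, 13+38-5, …, 54+4-5, 41+0) = 57
r[11] = max(4+57-5, 13+54-5, 13+49-5, …, 41+4-5, 62+0) = 62
One optimal plan: pieces 9 + 2 (1 cut) → $67 − $5 = $62.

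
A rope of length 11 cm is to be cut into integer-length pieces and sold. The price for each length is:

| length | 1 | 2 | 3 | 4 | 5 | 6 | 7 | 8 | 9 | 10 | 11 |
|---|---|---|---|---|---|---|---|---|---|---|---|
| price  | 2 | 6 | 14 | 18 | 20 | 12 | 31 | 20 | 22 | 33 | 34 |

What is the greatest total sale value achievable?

Let R[k] be the best obtainable value from length k. For each k, try every first piece i and keep the best of price[i] + R[k−i].
R[1] = 2
R[2] = max(2+2, 6+0) = 6
R[3] = max(2+6, 6+2, 14+0) = 14
R[4] = max(2+14, 6+6, 14+2, 18+0) = 18
R[5] = max(2+18, 6+14, 14+6, 18+2, 20+0) = 20
R[6] = max(2+20, 6+18, 14+14, 18+6, 20+2, 12+0) = 28
R[7] = max(2+28, 6+20, 14+18, …, 12+2, 31+0) = 32
R[8] = max(2+32, 6+28, 14+20, …, 31+2, 20+0) = 36
R[9] = max(2+36, 6+32, 14+28, …, 20+2, 22+0) = 42
R[10] = max(2+42, 6+36, 14+32, …, 22+2, 33+0) = 46
R[11] = max(2+46, 6+42, 14+36, …, 33+2, 34+0) = 50
One optimal cutting: 4 + 4 + 3 → $18 + $18 + $14 = $50.

50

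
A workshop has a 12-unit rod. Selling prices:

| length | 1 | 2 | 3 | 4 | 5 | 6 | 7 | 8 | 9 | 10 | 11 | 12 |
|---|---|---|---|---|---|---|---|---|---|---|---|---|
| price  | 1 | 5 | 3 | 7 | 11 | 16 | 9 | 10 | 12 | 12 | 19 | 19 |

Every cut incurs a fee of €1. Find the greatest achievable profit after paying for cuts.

31

Let v[k] be the best obtainable value from length k. For each k, try every first piece i and keep the best of price[i] + v[k−i] minus the 1 cut fee when i<k.
v[1] = 1
v[2] = 5
v[3] = 5  (first piece 1, then v[2]=5)
v[4] = 9  (first piece 2, then v[2]=5)
v[5] = 11
v[6] = 16
v[7] = 16  (first piece 1, then v[6]=16)
v[8] = 20  (first piece 2, then v[6]=16)
v[9] = 20  (first piece 1, then v[8]=20)
v[10] = 24  (first piece 2, then v[8]=20)
v[11] = 26  (first piece 5, then v[6]=16)
v[12] = 31  (first piece 6, then v[6]=16)
One optimal plan: pieces 6 + 6 (1 cut) → €32 − €1 = €31.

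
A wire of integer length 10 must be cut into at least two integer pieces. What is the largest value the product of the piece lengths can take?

36

Fill f[k] for k=2..10: at each k try every first piece i and multiply by the better of (k−i) uncut or f[k−i].
Small cases: f[2]=1, f[3]=2, f[4]=4, f[5]=6.
f[6] = 3×max(3,2) = 3×3 = 9
f[7] = 2×max(5,6) = 2×6 = 12
f[8] = 2×max(6,9) = 2×9 = 18
f[9] = 3×max(6,9) = 3×9 = 27
f[10] = 2×max(8,18) = 2×18 = 36
One optimal split: 3 + 3 + 2 + 2; product 3×3×2×2 = 36.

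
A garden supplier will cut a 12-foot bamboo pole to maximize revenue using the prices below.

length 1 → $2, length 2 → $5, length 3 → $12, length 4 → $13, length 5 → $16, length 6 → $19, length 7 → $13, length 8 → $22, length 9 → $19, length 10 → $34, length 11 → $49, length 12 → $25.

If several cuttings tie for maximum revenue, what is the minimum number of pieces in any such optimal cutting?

Build r[k] bottom-up: r[k] = max over allowed piece i of (p[i] + r[k−i]).
r[1] = 2
r[2] = max(2+2, 5+0) = 5
r[3] = max(2+5, 5+2, 12+0) = 12
r[4] = max(2+12, 5+5, 12+2, 13+0) = 14
r[5] = max(2+14, 5+12, 12+5, 13+2, 16+0) = 17
r[6] = max(2+17, 5+14, 12+12, 13+5, 16+2, 19+0) = 24
r[7] = max(2+24, 5+17, 12+14, …, 19+2, 13+0) = 26
r[8] = max(2+26, 5+24, 12+17, …, 13+2, 22+0) = 29
r[9] = max(2+29, 5+26, 12+24, …, 22+2, 19+0) = 36
r[10] = max(2+36, 5+29, 12+26, …, 19+2, 34+0) = 38
r[11] = max(2+38, 5+36, 12+29, …, 34+2, 49+0) = 49
r[12] = max(2+49, 5+38, 12+36, …, 49+2, 25+0) = 51
Maximum revenue is $51.
Now minimize piece count subject to staying optimal: for each k, pieces[k] = 1 + min over i with p[i]+r[k−i]=r[k] of pieces[k−i].
pieces[9] = 3
pieces[10] = 4
pieces[11] = 1
pieces[12] = 2

2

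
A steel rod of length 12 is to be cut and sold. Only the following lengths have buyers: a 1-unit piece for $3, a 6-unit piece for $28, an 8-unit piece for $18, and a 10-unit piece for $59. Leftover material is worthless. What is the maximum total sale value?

Build best[k] bottom-up: best[k] = max over allowed piece i of (p[i] + best[k−i]).
best[1] = 3
best[2] = 6  (first piece 1, then best[1]=3)
best[3] = 9  (first piece 1, then best[2]=6)
best[4] = 12  (first piece 1, then best[3]=9)
best[5] = 15  (first piece 1, then best[4]=12)
best[6] = max(3+15, 28+0) = 28
best[7] = max(3+28, 28+3) = 31
best[8] = max(3+31, 28+6, 18+0) = 34
best[9] = max(3+34, 28+9, 18+3) = 37
best[10] = max(3+37, 28+12, 18+6, 59+0) = 59
best[11] = max(3+59, 28+15, 18+9, 59+3) = 62
best[12] = max(3+62, 28+28, 18+12, 59+6) = 65
One optimal cutting: 10 + 1 + 1 → $65.

65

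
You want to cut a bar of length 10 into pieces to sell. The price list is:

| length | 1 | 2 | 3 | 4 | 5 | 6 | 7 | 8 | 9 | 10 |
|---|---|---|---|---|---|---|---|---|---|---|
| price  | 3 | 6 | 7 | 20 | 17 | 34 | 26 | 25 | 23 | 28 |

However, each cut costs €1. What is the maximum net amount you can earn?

53

Build r[k] bottom-up: r[k] = max over allowed piece i of (p[i] + r[k−i]) − 1 per cut.
r[1] = 3
r[2] = 6
r[3] = 8  (first piece 1, then r[2]=6)
r[4] = 20
r[5] = 22  (first piece 1, then r[4]=20)
r[6] = 34
r[7] = 36  (first piece 1, then r[6]=34)
r[8] = 39  (first piece 2, then r[6]=34)
r[9] = 41  (first piece 1, then r[8]=39)
r[10] = 53  (first piece 4, then r[6]=34)
One optimal plan: pieces 6 + 4 (1 cut) → €54 − €1 = €53.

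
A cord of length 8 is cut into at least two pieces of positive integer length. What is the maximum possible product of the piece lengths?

Define P[k] = max over 1≤i<k of i · max(k−i, P[k−i]); the inner max lets the remainder stay uncut if that's better.
P[2] = 1×max(1,0) = 1×1 = 1
P[3] = 1×max(2,1) = 1×2 = 2
P[4] = 2×max(2,1) = 2×2 = 4
P[5] = 2×max(3,2) = 2×3 = 6
P[6] = 3×max(3,2) = 3×3 = 9
P[7] = 2×max(5,6) = 2×6 = 12
P[8] = 2×max(6,9) = 2×9 = 18
One optimal split: 3 + 3 + 2; product 3×3×2 = 18.

18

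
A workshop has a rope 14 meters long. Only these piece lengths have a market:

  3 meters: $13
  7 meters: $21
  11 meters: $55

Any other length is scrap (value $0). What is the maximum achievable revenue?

68

Let r[k] be the best obtainable value from length k. For each k, try every first piece i and keep the best of price[i] + r[k−i].
r[1] = 0
r[2] = 0
r[3] = 13
r[4] = 13
r[5] = 13
r[6] = 26  (first piece 3, then r[3]=13)
r[7] = max(13+13, 21+0) = 26
r[8] = max(13+13, 21+0) = 26
r[9] = max(13+26, 21+0) = 39
r[10] = max(13+26, 21+13) = 39
r[11] = max(13+26, 21+13, 55+0) = 55
r[12] = max(13+39, 21+13, 55+0) = 55
r[13] = max(13+39, 21+26, 55+0) = 55
r[14] = max(13+55, 21+26, 55+13) = 68
One optimal cutting: 11 + 3 → $68.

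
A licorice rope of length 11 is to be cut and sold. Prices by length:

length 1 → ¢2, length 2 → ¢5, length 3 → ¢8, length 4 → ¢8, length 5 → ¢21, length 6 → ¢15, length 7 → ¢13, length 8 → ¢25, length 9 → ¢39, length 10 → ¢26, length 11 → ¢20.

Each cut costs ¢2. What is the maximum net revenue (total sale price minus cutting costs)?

Build net[k] bottom-up: net[k] = max over allowed piece i of (p[i] + net[k−i]) − 2 per cut.
net[1] = 2
net[2] = 5
net[3] = 8
net[4] = 8  (first piece 1, then net[3]=8)
net[5] = 21
net[6] = 21  (first piece 1, then net[5]=21)
net[7] = 24  (first piece 2, then net[5]=21)
net[8] = 27  (first piece 3, then net[5]=21)
net[9] = 39
net[10] = 40  (first piece 5, then net[5]=21)
net[11] = 42  (first piece 2, then net[9]=39)
One optimal plan: pieces 9 + 2 (1 cut) → ¢44 − ¢2 = ¢42.

42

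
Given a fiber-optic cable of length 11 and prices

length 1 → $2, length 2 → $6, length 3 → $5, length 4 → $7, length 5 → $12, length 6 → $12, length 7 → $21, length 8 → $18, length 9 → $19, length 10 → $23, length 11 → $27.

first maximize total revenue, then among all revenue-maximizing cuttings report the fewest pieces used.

3

Consider every possible first cut. r[k] is the best of p[i]+r[k−i] over all sellable i≤k.
r[1] = 2
r[2] = max(2+2, 6+0) = 6
r[3] = max(2+6, 6+2, 5+0) = 8
r[4] = max(2+8, 6+6, 5+2, 7+0) = 12
r[5] = max(2+12, 6+8, 5+6, 7+2, 12+0) = 14
r[6] = max(2+14, 6+12, 5+8, 7+6, 12+2, 12+0) = 18
r[7] = max(2+18, 6+14, 5+12, …, 12+2, 21+0) = 21
r[8] = max(2+21, 6+18, 5+14, …, 21+2, 18+0) = 24
r[9] = max(2+24, 6+21, 5+18, …, 18+2, 19+0) = 27
r[10] = max(2+27, 6+24, 5+21, …, 19+2, 23+0) = 30
r[11] = max(2+30, 6+27, 5+24, …, 23+2, 27+0) = 33
Maximum revenue is $33.
Now minimize piece count subject to staying optimal: for each k, pieces[k] = 1 + min over i with p[i]+r[k−i]=r[k] of pieces[k−i].
pieces[8] = 4
pieces[9] = 2
pieces[10] = 5
pieces[11] = 3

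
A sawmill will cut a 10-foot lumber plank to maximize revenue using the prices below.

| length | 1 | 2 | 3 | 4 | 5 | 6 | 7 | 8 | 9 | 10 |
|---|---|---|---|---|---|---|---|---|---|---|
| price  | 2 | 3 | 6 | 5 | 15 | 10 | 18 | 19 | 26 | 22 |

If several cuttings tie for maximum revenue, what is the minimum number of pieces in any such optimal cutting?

Build r[k] bottom-up: r[k] = max over allowed piece i of (p[i] + r[k−i]).
r[1] = 2
r[2] = 4  (first piece 1, then r[1]=2)
r[3] = 6  (first piece 1, then r[2]=4)
r[4] = 8  (first piece 1, then r[3]=6)
r[5] = 15
r[6] = 17  (first piece 1, then r[5]=15)
r[7] = 19  (first piece 1, then r[6]=17)
r[8] = 21  (first piece 1, then r[7]=19)
r[9] = 26
r[10] = 30  (first piece 5, then r[5]=15)
Maximum revenue is $30.
Now minimize piece count subject to staying optimal: for each k, pieces[k] = 1 + min over i with p[i]+r[k−i]=r[k] of pieces[k−i].
pieces[7] = 3
pieces[8] = 2
pieces[9] = 1
pieces[10] = 2

2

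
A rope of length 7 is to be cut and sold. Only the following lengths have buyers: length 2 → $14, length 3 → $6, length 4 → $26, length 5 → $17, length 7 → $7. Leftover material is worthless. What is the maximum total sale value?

42

Let f[k] be the best obtainable value from length k. For each k, try every first piece i and keep the best of price[i] + f[k−i].
f[1] = 0
f[2] = 14
f[3] = max(14+0, 6+0) = 14
f[4] = max(14+14, 6+0, 26+0) = 28
f[5] = max(14+14, 6+14, 26+0, 17+0) = 28
f[6] = max(14+28, 6+14, 26+14, 17+0) = 42
f[7] = max(14+28, 6+28, 26+14, 17+14, 7+0) = 42
One optimal cutting: pieces 2 + 2 + 2 with 1 cm of scrap → $42.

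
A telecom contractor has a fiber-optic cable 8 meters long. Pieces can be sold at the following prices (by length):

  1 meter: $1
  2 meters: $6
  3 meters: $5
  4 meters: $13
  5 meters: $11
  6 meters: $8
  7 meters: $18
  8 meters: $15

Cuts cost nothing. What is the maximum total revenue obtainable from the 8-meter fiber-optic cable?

26

Let r[k] be the best obtainable value from length k. For each k, try every first piece i and keep the best of price[i] + r[k−i].
r[1] = 1
r[2] = 6
r[3] = 7  (first piece 1, then r[2]=6)
r[4] = 13
r[5] = 14  (first piece 1, then r[4]=13)
r[6] = 19  (first piece 2, then r[4]=13)
r[7] = 20  (first piece 1, then r[6]=19)
r[8] = 26  (first piece 4, then r[4]=13)
One optimal cutting: 4 + 4 → $13 + $13 = $26.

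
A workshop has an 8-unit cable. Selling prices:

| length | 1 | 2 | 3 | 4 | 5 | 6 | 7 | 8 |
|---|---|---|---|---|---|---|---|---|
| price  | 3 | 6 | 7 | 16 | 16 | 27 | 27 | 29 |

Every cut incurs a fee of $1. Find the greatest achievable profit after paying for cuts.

32

Build net[k] bottom-up: net[k] = max over allowed piece i of (p[i] + net[k−i]) − 1 per cut.
net[1] = 3
net[2] = max(3+3-1, 6+0) = 6
net[3] = max(3+6-1, 6+3-1, 7+0) = 8
net[4] = max(3+8-1, 6+6-1, 7+3-1, 16+0) = 16
net[5] = max(3+16-1, 6+8-1, 7+6-1, 16+3-1, 16+0) = 18
net[6] = max(3+18-1, 6+16-1, 7+8-1, 16+6-1, 16+3-1, 27+0) = 27
net[7] = max(3+27-1, 6+18-1, 7+16-1, …, 27+3-1, 27+0) = 29
net[8] = max(3+29-1, 6+27-1, 7+18-1, …, 27+3-1, 29+0) = 32
One optimal plan: pieces 6 + 2 (1 cut) → $33 − $1 = $32.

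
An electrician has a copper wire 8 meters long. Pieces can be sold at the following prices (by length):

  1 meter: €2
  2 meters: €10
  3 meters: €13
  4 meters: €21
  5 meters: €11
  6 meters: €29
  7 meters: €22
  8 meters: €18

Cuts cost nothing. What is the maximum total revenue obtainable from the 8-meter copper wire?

42

Build r[k] bottom-up: r[k] = max over allowed piece i of (p[i] + r[k−i]).
r[1] = 2
r[2] = max(2+2, 10+0) = 10
r[3] = max(2+10, 10+2, 13+0) = 13
r[4] = max(2+13, 10+10, 13+2, 21+0) = 21
r[5] = max(2+21, 10+13, 13+10, 21+2, 11+0) = 23
r[6] = max(2+23, 10+21, 13+13, 21+10, 11+2, 29+0) = 31
r[7] = max(2+31, 10+23, 13+21, …, 29+2, 22+0) = 34
r[8] = max(2+34, 10+31, 13+23, …, 22+2, 18+0) = 42
One optimal cutting: 4 + 4 → €21 + €21 = €42.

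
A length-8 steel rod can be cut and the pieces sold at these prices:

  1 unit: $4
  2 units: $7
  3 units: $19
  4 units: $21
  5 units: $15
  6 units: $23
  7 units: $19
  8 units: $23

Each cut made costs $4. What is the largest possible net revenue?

Let net[k] be the best obtainable value from length k. For each k, try every first piece i and keep the best of price[i] + net[k−i] minus the 4 cut fee when i<k.
net[1] = 4
net[2] = 7
net[3] = 19
net[4] = 21
net[5] = 22  (first piece 2, then net[3]=19)
net[6] = 34  (first piece 3, then net[3]=19)
net[7] = 36  (first piece 3, then net[4]=21)
net[8] = 38  (first piece 4, then net[4]=21)
One optimal plan: pieces 4 + 4 (1 cut) → $42 − $4 = $38.

38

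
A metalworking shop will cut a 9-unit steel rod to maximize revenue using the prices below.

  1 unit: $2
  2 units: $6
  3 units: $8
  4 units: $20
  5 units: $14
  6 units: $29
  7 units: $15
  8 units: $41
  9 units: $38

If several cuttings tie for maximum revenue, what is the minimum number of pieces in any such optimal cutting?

2

Build r[k] bottom-up: r[k] = max over allowed piece i of (p[i] + r[k−i]).
r[1] = 2
r[2] = max(2+2, 6+0) = 6
r[3] = max(2+6, 6+2, 8+0) = 8
r[4] = max(2+8, 6+6, 8+2, 20+0) = 20
r[5] = max(2+20, 6+8, 8+6, 20+2, 14+0) = 22
r[6] = max(2+22, 6+20, 8+8, 20+6, 14+2, 29+0) = 29
r[7] = max(2+29, 6+22, 8+20, …, 29+2, 15+0) = 31
r[8] = max(2+31, 6+29, 8+22, …, 15+2, 41+0) = 41
r[9] = max(2+41, 6+31, 8+29, …, 41+2, 38+0) = 43
Maximum revenue is $43.
Now minimize piece count subject to staying optimal: for each k, pieces[k] = 1 + min over i with p[i]+r[k−i]=r[k] of pieces[k−i].
pieces[6] = 1
pieces[7] = 2
pieces[8] = 1
pieces[9] = 2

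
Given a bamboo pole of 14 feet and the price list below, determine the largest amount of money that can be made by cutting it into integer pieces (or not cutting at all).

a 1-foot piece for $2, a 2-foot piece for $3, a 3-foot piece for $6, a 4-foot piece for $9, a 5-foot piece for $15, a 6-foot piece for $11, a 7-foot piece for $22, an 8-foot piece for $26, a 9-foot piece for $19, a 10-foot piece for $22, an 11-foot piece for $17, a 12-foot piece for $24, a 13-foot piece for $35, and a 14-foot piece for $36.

Let v[k] be the best obtainable value from length k. For each k, try every first piece i and keep the best of price[i] + v[k−i].
v[1] = 2
v[2] = max(2+2, 3+0) = 4
v[3] = max(2+4, 3+2, 6+0) = 6
v[4] = max(2+6, 3+4, 6+2, 9+0) = 9
v[5] = max(2+9, 3+6, 6+4, 9+2, 15+0) = 15
v[6] = max(2+15, 3+9, 6+6, 9+4, 15+2, 11+0) = 17
v[7] = max(2+17, 3+15, 6+9, …, 11+2, 22+0) = 22
v[8] = max(2+22, 3+17, 6+15, …, 22+2, 26+0) = 26
v[9] = max(2+26, 3+22, 6+17, …, 26+2, 19+0) = 28
v[10] = max(2+28, 3+26, 6+22, …, 19+2, 22+0) = 30
v[11] = max(2+30, 3+28, 6+26, …, 22+2, 17+0) = 32
v[12] = max(2+32, 3+30, 6+28, …, 17+2, 24+0) = 37
v[13] = max(2+37, 3+32, 6+30, …, 24+2, 35+0) = 41
v[14] = max(2+41, 3+37, 6+32, …, 35+2, 36+0) = 44
One optimal cutting: 7 + 7 → $22 + $22 = $44.

44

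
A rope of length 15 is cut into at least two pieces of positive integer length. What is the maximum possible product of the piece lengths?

Fill g[k] for k=2..15: at each k try every first piece i and multiply by the better of (k−i) uncut or g[k−i].
g[2] = 1·max(1,0) = 1·1 = 1
g[3] = max(1·2, 2·1) = 2
g[4] = max(1·3, 2·2, 3·1) = 4
g[5] = max(1·4, 2·3, 3·2, 4·1) = 6
g[6] = max(1·6, 2·4, 3·3, 4·2, 5·1) = 9
g[7] = max(1·9, 2·6, 3·4, 4·3, 5·2, 6·1) = 12
g[8] = max(1·12, 2·9, 3·6, …, 6·2, 7·1) = 18
g[9] = max(1·18, 2·12, 3·9, …, 7·2, 8·1) = 27
g[10] = max(1·27, 2·18, 3·12, …, 8·2, 9·1) = 36
g[11] = max(1·36, 2·27, 3·18, …, 9·2, 10·1) = 54
g[12] = max(1·54, 2·36, 3·27, …, 10·2, 11·1) = 81
g[13] = max(1·81, 2·54, 3·36, …, 11·2, 12·1) = 108
g[14] = max(1·108, 2·81, 3·54, …, 12·2, 13·1) = 162
g[15] = max(1·162, 2·108, 3·81, …, 13·2, 14·1) = 243
One optimal split: 3 + 3 + 3 + 3 + 3; product 3·3·3·3·3 = 243.

243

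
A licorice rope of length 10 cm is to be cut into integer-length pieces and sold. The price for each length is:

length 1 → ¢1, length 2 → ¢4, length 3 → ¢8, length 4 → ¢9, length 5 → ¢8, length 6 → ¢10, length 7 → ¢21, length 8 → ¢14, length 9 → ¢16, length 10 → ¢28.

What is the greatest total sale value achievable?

Let v[k] be the best obtainable value from length k. For each k, try every first piece i and keep the best of price[i] + v[k−i].
v[1] = 1
v[2] = max(1+1, 4+0) = 4
v[3] = max(1+4, 4+1, 8+0) = 8
v[4] = max(1+8, 4+4, 8+1, 9+0) = 9
v[5] = max(1+9, 4+8, 8+4, 9+1, 8+0) = 12
v[6] = max(1+12, 4+9, 8+8, 9+4, 8+1, 10+0) = 16
v[7] = max(1+16, 4+12, 8+9, …, 10+1, 21+0) = 21
v[8] = max(1+21, 4+16, 8+12, …, 21+1, 14+0) = 22
v[9] = max(1+22, 4+21, 8+16, …, 14+1, 16+0) = 25
v[10] = max(1+25, 4+22, 8+21, …, 16+1, 28+0) = 29
One optimal cutting: 7 + 3 → ¢21 + ¢8 = ¢29.

29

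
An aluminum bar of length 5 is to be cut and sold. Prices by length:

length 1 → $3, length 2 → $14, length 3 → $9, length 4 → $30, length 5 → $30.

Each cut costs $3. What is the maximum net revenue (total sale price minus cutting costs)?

Consider every possible first cut. r[k] is the best of p[i]+r[k−i] over all sellable i≤k, charging 3 whenever i<k.
r[1] = 3
r[2] = max(3+3-3, 14+0) = 14
r[3] = max(3+14-3, 14+3-3, 9+0) = 14
r[4] = max(3+14-3, 14+14-3, 9+3-3, 30+0) = 30
r[5] = max(3+30-3, 14+14-3, 9+14-3, 30+3-3, 30+0) = 30
One optimal plan: pieces 4 + 1 (1 cut) → $33 − $3 = $30.

30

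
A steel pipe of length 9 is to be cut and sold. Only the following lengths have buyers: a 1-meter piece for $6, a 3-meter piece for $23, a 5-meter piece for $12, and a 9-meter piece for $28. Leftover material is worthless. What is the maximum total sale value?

Consider every possible first cut. r[k] is the best of p[i]+r[k−i] over all sellable i≤k.
r[1] = 6
r[2] = 12  (first piece 1, then r[1]=6)
r[3] = max(6+12, 23+0) = 23
r[4] = max(6+23, 23+6) = 29
r[5] = max(6+29, 23+12, 12+0) = 35
r[6] = max(6+35, 23+23, 12+6) = 46
r[7] = max(6+46, 23+29, 12+12) = 52
r[8] = max(6+52, 23+35, 12+23) = 58
r[9] = max(6+58, 23+46, 12+29, 28+0) = 69
One optimal cutting: 3 + 3 + 3 → $69.

69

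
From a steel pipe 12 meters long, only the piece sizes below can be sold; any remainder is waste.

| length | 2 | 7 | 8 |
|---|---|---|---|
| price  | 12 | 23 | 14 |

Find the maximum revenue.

Let r[k] be the best obtainable value from length k. For each k, try every first piece i and keep the best of price[i] + r[k−i].
r[1] = 0
r[2] = 12
r[3] = 12
r[4] = 24  (first piece 2, then r[2]=12)
r[5] = 24
r[6] = 36  (first piece 2, then r[4]=24)
r[7] = max(12+24, 23+0) = 36
r[8] = max(12+36, 23+0, 14+0) = 48
r[9] = max(12+36, 23+12, 14+0) = 48
r[10] = max(12+48, 23+12, 14+12) = 60
r[11] = max(12+48, 23+24, 14+12) = 60
r[12] = max(12+60, 23+24, 14+24) = 72
One optimal cutting: 2 + 2 + 2 + 2 + 2 + 2 → $72.

72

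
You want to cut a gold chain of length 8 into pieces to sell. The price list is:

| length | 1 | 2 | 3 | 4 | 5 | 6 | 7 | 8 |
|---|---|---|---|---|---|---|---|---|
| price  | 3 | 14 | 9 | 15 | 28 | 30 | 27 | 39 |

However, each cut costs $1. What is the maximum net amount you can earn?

53

Build net[k] bottom-up: net[k] = max over allowed piece i of (p[i] + net[k−i]) − 1 per cut.
net[1] = 3
net[2] = max(3+3-1, 14+0) = 14
net[3] = max(3+14-1, 14+3-1, 9+0) = 16
net[4] = max(3+16-1, 14+14-1, 9+3-1, 15+0) = 27
net[5] = max(3+27-1, 14+16-1, 9+14-1, 15+3-1, 28+0) = 29
net[6] = max(3+29-1, 14+27-1, 9+16-1, 15+14-1, 28+3-1, 30+0) = 40
net[7] = max(3+40-1, 14+29-1, 9+27-1, …, 30+3-1, 27+0) = 42
net[8] = max(3+42-1, 14+40-1, 9+29-1, …, 27+3-1, 39+0) = 53
One optimal plan: pieces 2 + 2 + 2 + 2 (3 cuts) → $56 − $3 = $53.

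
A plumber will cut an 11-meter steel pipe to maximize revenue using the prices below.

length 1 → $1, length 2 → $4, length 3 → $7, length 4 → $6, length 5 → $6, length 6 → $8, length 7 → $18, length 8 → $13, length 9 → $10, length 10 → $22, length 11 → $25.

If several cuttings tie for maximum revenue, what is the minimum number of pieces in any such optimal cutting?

Consider every possible first cut. r[k] is the best of p[i]+r[k−i] over all sellable i≤k.
r[1] = 1
r[2] = max(1+1, 4+0) = 4
r[3] = max(1+4, 4+1, 7+0) = 7
r[4] = max(1+7, 4+4, 7+1, 6+0) = 8
r[5] = max(1+8, 4+7, 7+4, 6+1, 6+0) = 11
r[6] = max(1+11, 4+8, 7+7, 6+4, 6+1, 8+0) = 14
r[7] = max(1+14, 4+11, 7+8, …, 8+1, 18+0) = 18
r[8] = max(1+18, 4+14, 7+11, …, 18+1, 13+0) = 19
r[9] = max(1+19, 4+18, 7+14, …, 13+1, 10+0) = 22
r[10] = max(1+22, 4+19, 7+18, …, 10+1, 22+0) = 25
r[11] = max(1+25, 4+22, 7+19, …, 22+1, 25+0) = 26
Maximum revenue is $26.
Now minimize piece count subject to staying optimal: for each k, pieces[k] = 1 + min over i with p[i]+r[k−i]=r[k] of pieces[k−i].
pieces[8] = 2
pieces[9] = 2
pieces[10] = 2
pieces[11] = 3

3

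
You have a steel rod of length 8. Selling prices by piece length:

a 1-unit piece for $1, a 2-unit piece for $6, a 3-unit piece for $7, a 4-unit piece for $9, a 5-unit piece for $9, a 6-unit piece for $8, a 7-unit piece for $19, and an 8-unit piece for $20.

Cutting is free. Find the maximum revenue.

24

Build R[k] bottom-up: R[k] = max over allowed piece i of (p[i] + R[k−i]).
R[1] = 1
R[2] = max(1+1, 6+0) = 6
R[3] = max(1+6, 6+1, 7+0) = 7
R[4] = max(1+7, 6+6, 7+1, 9+0) = 12
R[5] = max(1+12, 6+7, 7+6, 9+1, 9+0) = 13
R[6] = max(1+13, 6+12, 7+7, 9+6, 9+1, 8+0) = 18
R[7] = max(1+18, 6+13, 7+12, …, 8+1, 19+0) = 19
R[8] = max(1+19, 6+18, 7+13, …, 19+1, 20+0) = 24
One optimal cutting: 2 + 2 + 2 + 2 → $6 + $6 + $6 + $6 = $24.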